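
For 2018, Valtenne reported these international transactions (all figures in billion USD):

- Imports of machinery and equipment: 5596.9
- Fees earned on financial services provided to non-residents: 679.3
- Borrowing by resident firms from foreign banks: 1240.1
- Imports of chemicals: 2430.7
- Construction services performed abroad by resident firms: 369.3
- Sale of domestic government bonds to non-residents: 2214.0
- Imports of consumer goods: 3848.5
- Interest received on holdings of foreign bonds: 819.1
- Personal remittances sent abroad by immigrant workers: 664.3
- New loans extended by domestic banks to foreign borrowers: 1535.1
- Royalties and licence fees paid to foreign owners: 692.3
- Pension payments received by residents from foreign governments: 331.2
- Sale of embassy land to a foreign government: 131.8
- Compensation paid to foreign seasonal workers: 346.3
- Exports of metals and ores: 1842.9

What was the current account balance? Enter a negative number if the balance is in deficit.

Goods: 1842.9 - 5596.9 - 2430.7 - 3848.5 = -10033.2
Services: 679.3 + 369.3 - 692.3 = 356.3
Primary income: 819.1 - 346.3 = 472.8
Secondary income: 331.2 - 664.3 = -333.1
Current account = (-10033.2) + 356.3 + 472.8 + (-333.1) = -9537.2
(Excluded from the current account — financial account: borrowing by resident firms from foreign banks 1240.1, sale of domestic government bonds to non-residents 2214.0, new loans extended by domestic banks to foreign borrowers 1535.1; capital account: sale of embassy land to a foreign government 131.8.)

-9537.2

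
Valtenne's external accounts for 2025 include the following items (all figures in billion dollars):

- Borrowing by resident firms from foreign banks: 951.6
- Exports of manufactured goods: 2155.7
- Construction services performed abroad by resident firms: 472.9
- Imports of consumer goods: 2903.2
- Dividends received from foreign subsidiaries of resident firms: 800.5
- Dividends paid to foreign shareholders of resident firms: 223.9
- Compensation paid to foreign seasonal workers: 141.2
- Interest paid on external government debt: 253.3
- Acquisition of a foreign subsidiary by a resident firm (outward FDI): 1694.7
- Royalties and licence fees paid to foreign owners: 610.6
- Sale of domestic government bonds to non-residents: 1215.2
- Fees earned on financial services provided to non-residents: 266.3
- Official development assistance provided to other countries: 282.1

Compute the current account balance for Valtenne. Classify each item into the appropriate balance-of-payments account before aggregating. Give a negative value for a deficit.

Goods: 2155.7 - 2903.2 = -747.5
Services: -610.6 + 266.3 + 472.9 = 128.6
Primary income: -253.3 + 800.5 - 223.9 - 141.2 = 182.1
Secondary income: -282.1
Current account = (-747.5) + 128.6 + 182.1 + (-282.1) = -718.9
(Excluded from the current account — financial account: borrowing by resident firms from foreign banks 951.6, acquisition of a foreign subsidiary by a resident firm (outward FDI) 1694.7, sale of domestic government bonds to non-residents 1215.2.)

-718.9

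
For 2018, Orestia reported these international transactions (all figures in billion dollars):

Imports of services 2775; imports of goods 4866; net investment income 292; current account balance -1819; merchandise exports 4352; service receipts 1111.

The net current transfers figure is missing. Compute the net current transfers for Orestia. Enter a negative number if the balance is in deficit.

67

Current account = goods balance + services balance + net primary income + net secondary income
Sum of the known components = -1886
Net current transfers = CA - (known components) = -1819 - (-1886) = 67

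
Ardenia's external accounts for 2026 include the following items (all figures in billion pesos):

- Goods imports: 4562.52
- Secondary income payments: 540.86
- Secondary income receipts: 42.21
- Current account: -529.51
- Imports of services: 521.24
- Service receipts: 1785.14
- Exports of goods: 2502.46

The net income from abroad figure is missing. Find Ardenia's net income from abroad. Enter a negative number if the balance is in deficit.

765.30

Current account = goods balance + services balance + net primary income + net secondary income
Sum of the known components = -1294.81
Net income from abroad = CA - (known components) = -529.51 - (-1294.81) = 765.30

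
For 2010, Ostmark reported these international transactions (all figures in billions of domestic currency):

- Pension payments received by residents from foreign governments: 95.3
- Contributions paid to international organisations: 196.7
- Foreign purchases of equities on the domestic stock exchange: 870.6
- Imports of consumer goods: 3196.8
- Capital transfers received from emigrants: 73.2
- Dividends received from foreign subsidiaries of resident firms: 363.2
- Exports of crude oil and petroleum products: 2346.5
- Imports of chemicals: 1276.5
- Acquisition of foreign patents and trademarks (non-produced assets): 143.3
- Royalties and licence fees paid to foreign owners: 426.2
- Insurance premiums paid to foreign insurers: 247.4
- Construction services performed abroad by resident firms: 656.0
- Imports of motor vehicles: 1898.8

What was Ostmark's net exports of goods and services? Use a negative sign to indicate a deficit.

Goods: -1276.5 + 2346.5 - 1898.8 - 3196.8 = -4025.6
Services: -247.4 + 656.0 - 426.2 = -17.6
Trade balance = -4025.6 + (-17.6) = -4043.2
(Excluded from the trade balance — secondary income: pension payments received by residents from foreign governments 95.3, contributions paid to international organisations 196.7; financial account: foreign purchases of equities on the domestic stock exchange 870.6; capital account: capital transfers received from emigrants 73.2, acquisition of foreign patents and trademarks (non-produced assets) 143.3; primary income: dividends received from foreign subsidiaries of resident firms 363.2.)

-4043.2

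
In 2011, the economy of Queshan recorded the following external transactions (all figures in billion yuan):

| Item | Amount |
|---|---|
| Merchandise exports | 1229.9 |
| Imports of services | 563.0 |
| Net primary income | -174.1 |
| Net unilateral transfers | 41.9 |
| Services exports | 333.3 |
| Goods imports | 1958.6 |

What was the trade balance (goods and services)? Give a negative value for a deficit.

Goods balance = 1229.9 - 1958.6 = -728.7
Services balance = 333.3 - 563.0 = -229.7
Trade balance (goods + services) = -728.7 + (-229.7) = -958.4

-958.4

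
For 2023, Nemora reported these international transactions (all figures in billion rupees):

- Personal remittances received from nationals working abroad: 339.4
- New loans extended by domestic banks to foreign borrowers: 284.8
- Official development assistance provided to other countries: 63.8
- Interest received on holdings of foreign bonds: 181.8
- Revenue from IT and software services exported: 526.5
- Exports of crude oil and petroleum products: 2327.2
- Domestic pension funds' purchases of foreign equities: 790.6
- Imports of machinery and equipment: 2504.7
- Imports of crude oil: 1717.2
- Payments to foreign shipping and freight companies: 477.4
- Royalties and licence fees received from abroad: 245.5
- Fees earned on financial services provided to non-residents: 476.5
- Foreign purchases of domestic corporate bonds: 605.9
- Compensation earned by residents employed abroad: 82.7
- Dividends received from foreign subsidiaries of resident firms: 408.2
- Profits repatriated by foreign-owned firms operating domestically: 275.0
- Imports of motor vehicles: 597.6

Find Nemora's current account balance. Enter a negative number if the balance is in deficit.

Goods: -1717.2 + 2327.2 - 2504.7 - 597.6 = -2492.3
Services: 526.5 + 476.5 - 477.4 + 245.5 = 771.1
Primary income: -275.0 + 408.2 + 82.7 + 181.8 = 397.7
Secondary income: -63.8 + 339.4 = 275.6
Current account = (-2492.3) + 771.1 + 397.7 + 275.6 = -1047.9
(Excluded from the current account — financial account: new loans extended by domestic banks to foreign borrowers 284.8, domestic pension funds' purchases of foreign equities 790.6, foreign purchases of domestic corporate bonds 605.9.)

-1047.9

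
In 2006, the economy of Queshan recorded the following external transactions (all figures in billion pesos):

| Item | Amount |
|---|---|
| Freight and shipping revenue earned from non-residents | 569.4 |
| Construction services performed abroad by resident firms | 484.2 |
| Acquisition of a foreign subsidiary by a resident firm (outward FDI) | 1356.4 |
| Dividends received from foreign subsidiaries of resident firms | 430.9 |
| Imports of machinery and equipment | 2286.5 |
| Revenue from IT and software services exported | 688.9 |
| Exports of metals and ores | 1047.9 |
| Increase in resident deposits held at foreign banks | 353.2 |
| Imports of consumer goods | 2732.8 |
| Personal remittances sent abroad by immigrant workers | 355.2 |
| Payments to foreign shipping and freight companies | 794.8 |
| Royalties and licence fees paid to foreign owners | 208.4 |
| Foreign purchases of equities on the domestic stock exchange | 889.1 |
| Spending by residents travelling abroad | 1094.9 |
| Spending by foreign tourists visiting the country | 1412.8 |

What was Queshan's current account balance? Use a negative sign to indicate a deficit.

-2838.5

Goods: -2286.5 - 2732.8 + 1047.9 = -3971.4
Services: 688.9 - 1094.9 + 484.2 + 569.4 + 1412.8 - 794.8 - 208.4 = 1057.2
Primary income: 430.9
Secondary income: -355.2
Current account = (-3971.4) + 1057.2 + 430.9 + (-355.2) = -2838.5
(Excluded from the current account — financial account: acquisition of a foreign subsidiary by a resident firm (outward FDI) 1356.4, increase in resident deposits held at foreign banks 353.2, foreign purchases of equities on the domestic stock exchange 889.1.)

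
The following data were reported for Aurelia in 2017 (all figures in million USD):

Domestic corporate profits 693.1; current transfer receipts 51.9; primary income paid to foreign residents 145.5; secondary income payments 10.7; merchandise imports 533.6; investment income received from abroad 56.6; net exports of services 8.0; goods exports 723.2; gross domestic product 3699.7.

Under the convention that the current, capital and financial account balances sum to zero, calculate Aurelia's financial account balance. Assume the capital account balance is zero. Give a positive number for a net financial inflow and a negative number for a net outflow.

Goods balance = 723.2 - 533.6 = 189.6
Services balance = 8.0
Trade balance (goods + services) = 189.6 + 8.0 = 197.6
Net primary income = 56.6 - 145.5 = -88.9
Net secondary income = 51.9 - 10.7 = 41.2
Current account = 197.6 + (-88.9) + 41.2 = 149.9
Financial account = -(149.9) = -149.9

-149.9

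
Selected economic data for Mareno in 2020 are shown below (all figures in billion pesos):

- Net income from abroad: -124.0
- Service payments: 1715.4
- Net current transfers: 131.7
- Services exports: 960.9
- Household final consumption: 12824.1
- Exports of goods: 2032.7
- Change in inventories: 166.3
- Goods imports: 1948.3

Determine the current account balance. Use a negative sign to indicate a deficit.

-662.4

Goods balance = 2032.7 - 1948.3 = 84.4
Services balance = 960.9 - 1715.4 = -754.5
Trade balance (goods + services) = 84.4 + (-754.5) = -670.1
Net primary income = -124.0
Net secondary income = 131.7
Current account = -670.1 + (-124.0) + 131.7 = -662.4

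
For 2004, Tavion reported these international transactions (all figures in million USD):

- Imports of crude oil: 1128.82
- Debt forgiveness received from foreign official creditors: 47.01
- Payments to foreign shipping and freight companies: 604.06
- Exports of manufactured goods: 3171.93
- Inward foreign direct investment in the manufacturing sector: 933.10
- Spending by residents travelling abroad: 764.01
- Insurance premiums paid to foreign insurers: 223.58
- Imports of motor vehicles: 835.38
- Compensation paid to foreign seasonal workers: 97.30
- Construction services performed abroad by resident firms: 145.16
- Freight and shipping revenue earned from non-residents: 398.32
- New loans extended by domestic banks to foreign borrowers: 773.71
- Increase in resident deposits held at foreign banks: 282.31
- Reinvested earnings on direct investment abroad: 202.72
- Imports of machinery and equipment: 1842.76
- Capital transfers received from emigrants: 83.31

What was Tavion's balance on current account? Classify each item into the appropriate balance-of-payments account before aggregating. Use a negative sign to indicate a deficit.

Goods: -835.38 + 3171.93 - 1128.82 - 1842.76 = -635.03
Services: -223.58 - 604.06 + 398.32 + 145.16 - 764.01 = -1048.17
Primary income: 202.72 - 97.30 = 105.42
Current account = (-635.03) + (-1048.17) + 105.42 = -1577.78
(Excluded from the current account — capital account: debt forgiveness received from foreign official creditors 47.01, capital transfers received from emigrants 83.31; financial account: inward foreign direct investment in the manufacturing sector 933.10, new loans extended by domestic banks to foreign borrowers 773.71, increase in resident deposits held at foreign banks 282.31.)

-1577.78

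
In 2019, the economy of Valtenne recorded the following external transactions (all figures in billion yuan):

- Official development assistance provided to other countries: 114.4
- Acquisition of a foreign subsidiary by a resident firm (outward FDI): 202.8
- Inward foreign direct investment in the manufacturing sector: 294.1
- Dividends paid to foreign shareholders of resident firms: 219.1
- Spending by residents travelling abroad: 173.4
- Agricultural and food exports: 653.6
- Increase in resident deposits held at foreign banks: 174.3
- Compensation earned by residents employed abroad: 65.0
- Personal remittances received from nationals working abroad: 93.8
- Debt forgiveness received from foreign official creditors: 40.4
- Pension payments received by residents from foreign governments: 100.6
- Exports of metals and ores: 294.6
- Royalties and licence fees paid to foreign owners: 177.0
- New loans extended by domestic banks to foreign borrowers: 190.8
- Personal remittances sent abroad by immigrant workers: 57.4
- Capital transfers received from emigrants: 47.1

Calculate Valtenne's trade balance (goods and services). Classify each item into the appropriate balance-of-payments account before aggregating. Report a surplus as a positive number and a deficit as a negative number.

597.8

Goods: 294.6 + 653.6 = 948.2
Services: -173.4 - 177.0 = -350.4
Trade balance = 948.2 + (-350.4) = 597.8
(Excluded from the trade balance — secondary income: official development assistance provided to other countries 114.4, personal remittances received from nationals working abroad 93.8, pension payments received by residents from foreign governments 100.6, personal remittances sent abroad by immigrant workers 57.4; financial account: acquisition of a foreign subsidiary by a resident firm (outward FDI) 202.8, inward foreign direct investment in the manufacturing sector 294.1, increase in resident deposits held at foreign banks 174.3, new loans extended by domestic banks to foreign borrowers 190.8; primary income: dividends paid to foreign shareholders of resident firms 219.1, compensation earned by residents employed abroad 65.0; capital account: debt forgiveness received from foreign official creditors 40.4, capital transfers received from emigrants 47.1.)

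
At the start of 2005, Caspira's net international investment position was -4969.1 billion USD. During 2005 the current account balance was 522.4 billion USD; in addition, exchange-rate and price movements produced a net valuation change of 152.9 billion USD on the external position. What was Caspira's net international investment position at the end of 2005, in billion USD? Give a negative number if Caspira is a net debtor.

-4293.8

Change in NIIP = current account + net valuation change = 522.4 + 152.9 = 675.3
End-of-year NIIP = -4969.1 + 675.3 = -4293.8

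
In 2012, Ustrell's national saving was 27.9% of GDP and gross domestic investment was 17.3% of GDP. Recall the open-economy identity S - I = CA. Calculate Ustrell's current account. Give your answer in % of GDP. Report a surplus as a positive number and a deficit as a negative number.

S - I = CA (net lending to the rest of the world).
CA = S - I = 27.9 - 17.3 = 10.6

10.6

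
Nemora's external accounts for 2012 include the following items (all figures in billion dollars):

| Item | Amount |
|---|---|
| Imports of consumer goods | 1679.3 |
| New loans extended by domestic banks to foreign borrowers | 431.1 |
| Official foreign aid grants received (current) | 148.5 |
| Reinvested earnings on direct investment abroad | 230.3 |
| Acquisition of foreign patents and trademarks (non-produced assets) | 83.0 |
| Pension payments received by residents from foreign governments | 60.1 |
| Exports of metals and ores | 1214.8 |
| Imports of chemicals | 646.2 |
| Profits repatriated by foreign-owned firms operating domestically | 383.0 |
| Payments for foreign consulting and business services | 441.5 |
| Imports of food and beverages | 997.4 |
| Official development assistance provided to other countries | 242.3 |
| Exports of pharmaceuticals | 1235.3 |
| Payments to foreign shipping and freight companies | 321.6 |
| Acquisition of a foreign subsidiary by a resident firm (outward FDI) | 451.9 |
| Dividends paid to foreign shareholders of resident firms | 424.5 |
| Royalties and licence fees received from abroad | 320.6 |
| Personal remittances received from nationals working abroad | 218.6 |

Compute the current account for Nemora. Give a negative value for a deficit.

-1707.6

Goods: -646.2 + 1214.8 - 1679.3 - 997.4 + 1235.3 = -872.8
Services: -321.6 - 441.5 + 320.6 = -442.5
Primary income: 230.3 - 424.5 - 383.0 = -577.2
Secondary income: 60.1 + 148.5 + 218.6 - 242.3 = 184.9
Current account = (-872.8) + (-442.5) + (-577.2) + 184.9 = -1707.6
(Excluded from the current account — financial account: new loans extended by domestic banks to foreign borrowers 431.1, acquisition of a foreign subsidiary by a resident firm (outward FDI) 451.9; capital account: acquisition of foreign patents and trademarks (non-produced assets) 83.0.)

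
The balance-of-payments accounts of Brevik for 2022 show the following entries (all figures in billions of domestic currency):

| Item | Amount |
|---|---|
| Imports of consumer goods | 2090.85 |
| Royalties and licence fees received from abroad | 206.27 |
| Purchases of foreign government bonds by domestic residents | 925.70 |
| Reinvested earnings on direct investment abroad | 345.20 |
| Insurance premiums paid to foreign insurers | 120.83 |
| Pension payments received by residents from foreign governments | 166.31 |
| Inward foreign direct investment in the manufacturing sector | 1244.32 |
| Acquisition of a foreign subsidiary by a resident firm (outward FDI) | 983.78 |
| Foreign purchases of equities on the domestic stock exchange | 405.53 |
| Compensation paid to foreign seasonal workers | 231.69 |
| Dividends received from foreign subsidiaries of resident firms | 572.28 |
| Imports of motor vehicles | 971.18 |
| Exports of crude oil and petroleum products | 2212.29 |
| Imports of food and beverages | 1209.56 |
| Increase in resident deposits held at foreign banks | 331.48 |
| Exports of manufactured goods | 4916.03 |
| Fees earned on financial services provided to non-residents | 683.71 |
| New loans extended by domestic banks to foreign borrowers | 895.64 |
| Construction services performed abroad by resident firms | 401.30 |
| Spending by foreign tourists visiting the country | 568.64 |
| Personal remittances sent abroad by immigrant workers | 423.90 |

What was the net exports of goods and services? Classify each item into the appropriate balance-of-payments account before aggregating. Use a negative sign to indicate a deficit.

4595.82

Goods: -971.18 + 2212.29 - 1209.56 - 2090.85 + 4916.03 = 2856.73
Services: 401.30 + 568.64 + 206.27 + 683.71 - 120.83 = 1739.09
Trade balance = 2856.73 + 1739.09 = 4595.82
(Excluded from the trade balance — financial account: purchases of foreign government bonds by domestic residents 925.70, inward foreign direct investment in the manufacturing sector 1244.32, acquisition of a foreign subsidiary by a resident firm (outward FDI) 983.78, foreign purchases of equities on the domestic stock exchange 405.53, increase in resident deposits held at foreign banks 331.48, new loans extended by domestic banks to foreign borrowers 895.64; primary income: reinvested earnings on direct investment abroad 345.20, compensation paid to foreign seasonal workers 231.69, dividends received from foreign subsidiaries of resident firms 572.28; secondary income: pension payments received by residents from foreign governments 166.31, personal remittances sent abroad by immigrant workers 423.90.)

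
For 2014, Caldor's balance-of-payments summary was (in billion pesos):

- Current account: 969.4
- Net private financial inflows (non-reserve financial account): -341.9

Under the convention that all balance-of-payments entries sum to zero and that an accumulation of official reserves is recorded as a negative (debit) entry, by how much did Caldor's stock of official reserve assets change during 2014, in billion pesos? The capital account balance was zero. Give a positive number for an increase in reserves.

627.5

Official reserve transactions balance = -(969.4 + (-341.9)) = -627.5
An accumulation of reserves is recorded as a debit (negative entry), so the change in the stock of reserves is the negative of that balance.
Change in official reserves = -(-627.5) = 627.5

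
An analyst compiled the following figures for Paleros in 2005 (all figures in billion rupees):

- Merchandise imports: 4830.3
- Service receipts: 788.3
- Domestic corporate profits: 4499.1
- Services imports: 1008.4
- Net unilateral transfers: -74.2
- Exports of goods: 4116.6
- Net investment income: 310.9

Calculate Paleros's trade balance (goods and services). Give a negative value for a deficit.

-933.8

Goods balance = 4116.6 - 4830.3 = -713.7
Services balance = 788.3 - 1008.4 = -220.1
Trade balance (goods + services) = -713.7 + (-220.1) = -933.8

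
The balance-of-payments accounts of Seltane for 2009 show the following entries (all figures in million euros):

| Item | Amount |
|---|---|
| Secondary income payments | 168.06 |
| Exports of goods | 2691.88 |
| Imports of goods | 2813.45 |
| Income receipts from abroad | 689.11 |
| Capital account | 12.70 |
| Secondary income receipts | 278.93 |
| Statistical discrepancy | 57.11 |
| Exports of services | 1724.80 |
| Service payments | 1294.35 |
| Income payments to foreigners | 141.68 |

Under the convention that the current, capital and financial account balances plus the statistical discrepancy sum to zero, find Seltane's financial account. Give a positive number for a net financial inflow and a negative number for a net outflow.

-1036.99

Goods balance = 2691.88 - 2813.45 = -121.57
Services balance = 1724.80 - 1294.35 = 430.45
Trade balance (goods + services) = -121.57 + 430.45 = 308.88
Net primary income = 689.11 - 141.68 = 547.43
Net secondary income = 278.93 - 168.06 = 110.87
Current account = 308.88 + 547.43 + 110.87 = 967.18
Financial account = -(967.18 + 12.70 + 57.11) = -1036.99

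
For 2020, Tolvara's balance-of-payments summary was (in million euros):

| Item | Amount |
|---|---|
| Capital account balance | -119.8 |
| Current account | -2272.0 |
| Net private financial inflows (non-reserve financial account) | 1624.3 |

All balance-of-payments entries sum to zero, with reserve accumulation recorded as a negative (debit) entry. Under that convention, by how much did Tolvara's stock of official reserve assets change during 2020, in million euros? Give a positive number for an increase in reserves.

-767.5

Official reserve transactions balance = -((-2272.0) + (-119.8) + 1624.3) = 767.5
An accumulation of reserves is recorded as a debit (negative entry), so the change in the stock of reserves is the negative of that balance.
Change in official reserves = -(767.5) = -767.5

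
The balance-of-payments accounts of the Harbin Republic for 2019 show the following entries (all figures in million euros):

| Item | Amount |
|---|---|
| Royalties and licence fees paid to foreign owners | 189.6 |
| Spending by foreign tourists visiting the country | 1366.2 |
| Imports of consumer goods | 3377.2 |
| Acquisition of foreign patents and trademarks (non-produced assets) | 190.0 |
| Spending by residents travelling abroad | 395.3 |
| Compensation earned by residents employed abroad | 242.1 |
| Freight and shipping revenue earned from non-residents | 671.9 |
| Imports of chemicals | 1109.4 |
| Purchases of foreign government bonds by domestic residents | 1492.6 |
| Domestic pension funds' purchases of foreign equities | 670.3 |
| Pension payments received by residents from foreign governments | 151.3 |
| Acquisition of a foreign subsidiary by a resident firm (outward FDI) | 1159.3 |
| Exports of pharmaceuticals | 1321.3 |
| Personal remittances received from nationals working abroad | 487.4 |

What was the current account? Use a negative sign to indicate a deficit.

Goods: -1109.4 + 1321.3 - 3377.2 = -3165.3
Services: 671.9 + 1366.2 - 395.3 - 189.6 = 1453.2
Primary income: 242.1
Secondary income: 487.4 + 151.3 = 638.7
Current account = (-3165.3) + 1453.2 + 242.1 + 638.7 = -831.3
(Excluded from the current account — capital account: acquisition of foreign patents and trademarks (non-produced assets) 190.0; financial account: purchases of foreign government bonds by domestic residents 1492.6, domestic pension funds' purchases of foreign equities 670.3, acquisition of a foreign subsidiary by a resident firm (outward FDI) 1159.3.)

-831.3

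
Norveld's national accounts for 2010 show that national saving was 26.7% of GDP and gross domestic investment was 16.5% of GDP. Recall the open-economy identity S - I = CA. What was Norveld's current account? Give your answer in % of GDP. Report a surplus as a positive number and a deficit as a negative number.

10.2

CA = S - I = 26.7 - 16.5 = 10.2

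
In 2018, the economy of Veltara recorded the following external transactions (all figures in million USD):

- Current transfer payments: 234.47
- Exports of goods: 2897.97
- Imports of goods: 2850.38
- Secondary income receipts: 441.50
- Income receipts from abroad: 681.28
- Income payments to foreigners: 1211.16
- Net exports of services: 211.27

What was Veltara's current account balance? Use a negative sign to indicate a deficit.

-63.99

Goods balance = 2897.97 - 2850.38 = 47.59
Services balance = 211.27
Trade balance (goods + services) = 47.59 + 211.27 = 258.86
Net primary income = 681.28 - 1211.16 = -529.88
Net secondary income = 441.50 - 234.47 = 207.03
Current account = 258.86 + (-529.88) + 207.03 = -63.99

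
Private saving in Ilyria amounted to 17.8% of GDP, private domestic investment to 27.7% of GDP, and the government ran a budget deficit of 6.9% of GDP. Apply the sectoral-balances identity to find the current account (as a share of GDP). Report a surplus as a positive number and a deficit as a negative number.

-16.8

By the sectoral-balances identity, CA = (S_private - I) + (T - G).
Private balance = 17.8 - 27.7 = -9.9
Government balance (T - G) = -6.9
CA = -9.9 + (-6.9) = -16.8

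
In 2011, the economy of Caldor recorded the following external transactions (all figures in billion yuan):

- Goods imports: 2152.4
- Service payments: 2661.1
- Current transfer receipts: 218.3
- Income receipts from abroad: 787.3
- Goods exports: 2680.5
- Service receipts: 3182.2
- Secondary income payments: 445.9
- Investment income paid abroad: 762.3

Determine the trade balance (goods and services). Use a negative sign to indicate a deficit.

1049.2

Goods balance = 2680.5 - 2152.4 = 528.1
Services balance = 3182.2 - 2661.1 = 521.1
Trade balance (goods + services) = 528.1 + 521.1 = 1049.2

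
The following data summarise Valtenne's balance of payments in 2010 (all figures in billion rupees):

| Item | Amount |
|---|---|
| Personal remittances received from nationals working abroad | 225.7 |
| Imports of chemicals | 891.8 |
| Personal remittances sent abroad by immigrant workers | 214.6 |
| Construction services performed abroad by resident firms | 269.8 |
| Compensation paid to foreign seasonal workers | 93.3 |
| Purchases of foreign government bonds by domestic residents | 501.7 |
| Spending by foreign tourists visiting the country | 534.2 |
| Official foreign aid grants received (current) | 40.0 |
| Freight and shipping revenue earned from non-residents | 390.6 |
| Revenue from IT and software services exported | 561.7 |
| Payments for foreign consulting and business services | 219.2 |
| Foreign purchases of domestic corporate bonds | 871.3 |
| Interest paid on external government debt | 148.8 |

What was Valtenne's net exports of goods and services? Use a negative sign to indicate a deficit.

645.3

Goods: -891.8
Services: 534.2 + 561.7 + 269.8 - 219.2 + 390.6 = 1537.1
Trade balance = -891.8 + 1537.1 = 645.3
(Excluded from the trade balance — secondary income: personal remittances received from nationals working abroad 225.7, personal remittances sent abroad by immigrant workers 214.6, official foreign aid grants received (current) 40.0; primary income: compensation paid to foreign seasonal workers 93.3, interest paid on external government debt 148.8; financial account: purchases of foreign government bonds by domestic residents 501.7, foreign purchases of domestic corporate bonds 871.3.)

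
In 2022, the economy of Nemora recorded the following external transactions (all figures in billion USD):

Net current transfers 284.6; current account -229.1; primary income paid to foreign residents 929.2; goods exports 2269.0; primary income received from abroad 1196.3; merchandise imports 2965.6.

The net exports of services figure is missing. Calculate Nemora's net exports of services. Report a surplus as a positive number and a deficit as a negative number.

-84.2

Current account = goods balance + services balance + net primary income + net secondary income
Sum of the known components = -144.9
Net exports of services = CA - (known components) = -229.1 - (-144.9) = -84.2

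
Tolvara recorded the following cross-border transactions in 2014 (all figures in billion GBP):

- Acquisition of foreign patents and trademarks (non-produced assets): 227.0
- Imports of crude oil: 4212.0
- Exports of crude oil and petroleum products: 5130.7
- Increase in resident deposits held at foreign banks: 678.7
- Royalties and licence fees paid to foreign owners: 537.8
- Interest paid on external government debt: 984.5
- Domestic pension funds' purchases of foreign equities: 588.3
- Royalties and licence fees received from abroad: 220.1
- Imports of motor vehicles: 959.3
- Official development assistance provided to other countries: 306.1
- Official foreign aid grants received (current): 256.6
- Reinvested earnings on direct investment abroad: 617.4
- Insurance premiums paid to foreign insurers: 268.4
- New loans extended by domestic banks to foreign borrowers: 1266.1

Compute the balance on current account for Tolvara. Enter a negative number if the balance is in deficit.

-1043.3

Goods: -4212.0 + 5130.7 - 959.3 = -40.6
Services: 220.1 - 537.8 - 268.4 = -586.1
Primary income: 617.4 - 984.5 = -367.1
Secondary income: 256.6 - 306.1 = -49.5
Current account = (-40.6) + (-586.1) + (-367.1) + (-49.5) = -1043.3
(Excluded from the current account — capital account: acquisition of foreign patents and trademarks (non-produced assets) 227.0; financial account: increase in resident deposits held at foreign banks 678.7, domestic pension funds' purchases of foreign equities 588.3, new loans extended by domestic banks to foreign borrowers 1266.1.)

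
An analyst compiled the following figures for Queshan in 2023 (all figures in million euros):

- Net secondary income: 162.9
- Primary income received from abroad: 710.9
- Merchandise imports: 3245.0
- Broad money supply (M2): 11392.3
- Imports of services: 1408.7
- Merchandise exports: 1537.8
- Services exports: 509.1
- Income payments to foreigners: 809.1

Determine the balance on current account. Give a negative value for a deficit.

Goods balance = 1537.8 - 3245.0 = -1707.2
Services balance = 509.1 - 1408.7 = -899.6
Trade balance (goods + services) = -1707.2 + (-899.6) = -2606.8
Net primary income = 710.9 - 809.1 = -98.2
Net secondary income = 162.9
Current account = -2606.8 + (-98.2) + 162.9 = -2542.1

-2542.1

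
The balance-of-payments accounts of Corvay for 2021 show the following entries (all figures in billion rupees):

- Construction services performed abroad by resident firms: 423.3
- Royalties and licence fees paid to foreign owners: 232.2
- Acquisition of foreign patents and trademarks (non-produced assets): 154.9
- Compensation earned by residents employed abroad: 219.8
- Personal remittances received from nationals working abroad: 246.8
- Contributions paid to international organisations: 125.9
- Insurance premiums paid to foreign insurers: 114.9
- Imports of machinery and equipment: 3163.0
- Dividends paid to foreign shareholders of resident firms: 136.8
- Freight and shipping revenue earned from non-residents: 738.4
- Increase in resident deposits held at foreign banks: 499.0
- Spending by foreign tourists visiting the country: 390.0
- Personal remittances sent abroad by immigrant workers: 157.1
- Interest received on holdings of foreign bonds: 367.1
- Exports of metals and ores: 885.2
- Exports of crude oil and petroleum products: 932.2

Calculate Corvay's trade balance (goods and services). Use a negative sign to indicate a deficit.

-141.0

Goods: 932.2 + 885.2 - 3163.0 = -1345.6
Services: 738.4 - 114.9 + 423.3 + 390.0 - 232.2 = 1204.6
Trade balance = -1345.6 + 1204.6 = -141.0
(Excluded from the trade balance — capital account: acquisition of foreign patents and trademarks (non-produced assets) 154.9; primary income: compensation earned by residents employed abroad 219.8, dividends paid to foreign shareholders of resident firms 136.8, interest received on holdings of foreign bonds 367.1; secondary income: personal remittances received from nationals working abroad 246.8, contributions paid to international organisations 125.9, personal remittances sent abroad by immigrant workers 157.1; financial account: increase in resident deposits held at foreign banks 499.0.)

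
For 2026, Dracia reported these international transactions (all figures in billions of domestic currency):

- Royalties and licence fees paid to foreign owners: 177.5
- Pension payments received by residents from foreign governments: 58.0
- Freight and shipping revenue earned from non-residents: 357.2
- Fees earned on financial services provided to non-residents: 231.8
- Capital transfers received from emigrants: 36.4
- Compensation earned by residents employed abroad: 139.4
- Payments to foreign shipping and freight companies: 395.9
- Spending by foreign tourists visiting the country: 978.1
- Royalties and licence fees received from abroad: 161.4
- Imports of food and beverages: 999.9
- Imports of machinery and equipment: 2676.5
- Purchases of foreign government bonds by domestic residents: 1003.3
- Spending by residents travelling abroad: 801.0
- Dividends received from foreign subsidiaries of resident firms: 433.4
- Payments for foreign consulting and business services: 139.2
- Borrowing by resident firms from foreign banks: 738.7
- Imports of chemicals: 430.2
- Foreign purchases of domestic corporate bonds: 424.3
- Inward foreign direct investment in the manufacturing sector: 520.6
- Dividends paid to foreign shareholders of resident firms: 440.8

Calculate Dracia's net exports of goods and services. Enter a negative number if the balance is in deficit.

Goods: -999.9 - 430.2 - 2676.5 = -4106.6
Services: -139.2 - 801.0 - 177.5 + 161.4 + 978.1 - 395.9 + 231.8 + 357.2 = 214.9
Trade balance = -4106.6 + 214.9 = -3891.7
(Excluded from the trade balance — secondary income: pension payments received by residents from foreign governments 58.0; capital account: capital transfers received from emigrants 36.4; primary income: compensation earned by residents employed abroad 139.4, dividends received from foreign subsidiaries of resident firms 433.4, dividends paid to foreign shareholders of resident firms 440.8; financial account: purchases of foreign government bonds by domestic residents 1003.3, borrowing by resident firms from foreign banks 738.7, foreign purchases of domestic corporate bonds 424.3, inward foreign direct investment in the manufacturing sector 520.6.)

-3891.7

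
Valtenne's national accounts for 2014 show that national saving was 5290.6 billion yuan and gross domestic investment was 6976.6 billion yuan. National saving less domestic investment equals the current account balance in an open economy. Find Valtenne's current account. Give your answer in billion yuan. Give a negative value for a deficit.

-1686.0

S - I = CA (net lending to the rest of the world).
CA = S - I = 5290.6 - 6976.6 = -1686.0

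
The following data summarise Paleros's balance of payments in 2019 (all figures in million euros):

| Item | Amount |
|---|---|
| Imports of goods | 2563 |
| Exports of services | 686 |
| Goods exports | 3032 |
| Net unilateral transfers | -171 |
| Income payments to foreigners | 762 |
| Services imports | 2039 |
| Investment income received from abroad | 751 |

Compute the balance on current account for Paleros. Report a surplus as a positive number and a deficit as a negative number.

Goods balance = 3032 - 2563 = 469
Services balance = 686 - 2039 = -1353
Trade balance (goods + services) = 469 + (-1353) = -884
Net primary income = 751 - 762 = -11
Net secondary income = -171
Current account = -884 + (-11) + (-171) = -1066

-1066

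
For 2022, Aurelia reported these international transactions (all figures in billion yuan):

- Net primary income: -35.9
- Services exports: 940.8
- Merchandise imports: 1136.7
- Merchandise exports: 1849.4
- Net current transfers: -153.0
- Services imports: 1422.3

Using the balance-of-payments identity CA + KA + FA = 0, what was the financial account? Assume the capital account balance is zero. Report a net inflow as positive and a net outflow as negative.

Goods balance = 1849.4 - 1136.7 = 712.7
Services balance = 940.8 - 1422.3 = -481.5
Trade balance (goods + services) = 712.7 + (-481.5) = 231.2
Net primary income = -35.9
Net secondary income = -153.0
Current account = 231.2 + (-35.9) + (-153.0) = 42.3
Financial account = -(42.3) = -42.3

-42.3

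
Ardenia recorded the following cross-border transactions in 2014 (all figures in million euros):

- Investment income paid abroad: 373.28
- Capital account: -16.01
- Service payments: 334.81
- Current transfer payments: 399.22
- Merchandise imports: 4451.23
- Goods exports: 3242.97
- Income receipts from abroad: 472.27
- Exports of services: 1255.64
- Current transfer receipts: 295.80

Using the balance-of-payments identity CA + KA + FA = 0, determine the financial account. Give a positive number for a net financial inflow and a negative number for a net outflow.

Goods balance = 3242.97 - 4451.23 = -1208.26
Services balance = 1255.64 - 334.81 = 920.83
Trade balance (goods + services) = -1208.26 + 920.83 = -287.43
Net primary income = 472.27 - 373.28 = 98.99
Net secondary income = 295.80 - 399.22 = -103.42
Current account = -287.43 + 98.99 + (-103.42) = -291.86
Financial account = -(-291.86 + (-16.01)) = 307.87

307.87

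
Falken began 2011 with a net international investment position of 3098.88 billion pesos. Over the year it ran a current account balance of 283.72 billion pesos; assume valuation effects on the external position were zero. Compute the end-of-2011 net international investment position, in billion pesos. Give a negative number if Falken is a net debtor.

With no valuation effects, change in NIIP = current account = 283.72
End-of-year NIIP = 3098.88 + 283.72 = 3382.60

3382.60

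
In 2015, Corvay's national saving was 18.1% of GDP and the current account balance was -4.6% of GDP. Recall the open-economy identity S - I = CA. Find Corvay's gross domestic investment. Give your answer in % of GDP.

22.7

I = S - CA = 18.1 - (-4.6) = 22.7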